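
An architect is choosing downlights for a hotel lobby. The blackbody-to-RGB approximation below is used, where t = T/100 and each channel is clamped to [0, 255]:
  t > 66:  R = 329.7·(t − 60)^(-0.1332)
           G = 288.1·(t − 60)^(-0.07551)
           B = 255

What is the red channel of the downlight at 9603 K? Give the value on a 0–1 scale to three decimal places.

0.802

t = 9603/100 = 96.03; the t > 66 branch applies.
R = 329.7·(96.03 − 60)^(-0.1332) = 329.7·36.03^(-0.1332) = 329.7·0.62037 = 204.537.
On a 0–1 scale: 204.537/255 = 0.8021 → 0.802.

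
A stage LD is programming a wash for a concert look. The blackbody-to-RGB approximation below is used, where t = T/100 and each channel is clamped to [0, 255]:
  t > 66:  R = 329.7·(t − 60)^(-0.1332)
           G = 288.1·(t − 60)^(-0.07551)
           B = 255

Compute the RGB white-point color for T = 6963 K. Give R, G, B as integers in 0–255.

t = 6963/100 = 69.63; the t > 66 branch applies.
R = 329.7·(69.63 − 60)^(-0.1332) = 329.7·9.63^(-0.1332) = 329.7·0.73957 = 243.837.
G = 288.1·(69.63 − 60)^(-0.07551) = 288.1·9.63^(-0.07551) = 288.1·0.84280 = 242.812.
B = 255 by definition for t > 66.
Rounded: (244, 243, 255).

R=244, G=243, B=255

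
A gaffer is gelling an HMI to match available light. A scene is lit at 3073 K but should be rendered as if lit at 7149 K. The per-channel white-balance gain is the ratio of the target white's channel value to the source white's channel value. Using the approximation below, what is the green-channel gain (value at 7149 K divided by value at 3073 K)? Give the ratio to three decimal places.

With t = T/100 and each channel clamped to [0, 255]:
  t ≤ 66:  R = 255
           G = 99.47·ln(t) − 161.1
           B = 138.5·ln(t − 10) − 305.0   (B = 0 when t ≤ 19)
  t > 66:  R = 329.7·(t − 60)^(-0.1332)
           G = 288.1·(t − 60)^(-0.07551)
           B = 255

1.334

At 3073 K (t = 30.73):
  G = 99.47·ln 30.73 − 161.1 = 99.47·3.4252 − 161.1 = 179.609.
At 7149 K (t = 71.49):
  G = 288.1·(71.49 − 60)^(-0.07551) = 288.1·11.49^(-0.07551) = 288.1·0.83164 = 239.595.
Gain = 239.595 / 179.609 = 1.3340 → 1.334.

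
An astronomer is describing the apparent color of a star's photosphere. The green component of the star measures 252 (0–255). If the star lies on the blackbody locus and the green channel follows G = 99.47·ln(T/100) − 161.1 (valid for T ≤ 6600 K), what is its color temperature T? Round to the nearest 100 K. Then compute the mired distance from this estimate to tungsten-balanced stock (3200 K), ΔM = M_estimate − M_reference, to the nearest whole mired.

-156 mireds

ln t = (252 + 161.1) / 99.47 = 4.1530.
t = e^4.1530 = 63.625.
T = 100·t = 6363 K → 6400 K to the nearest 100 K.
M_estimate = 10⁶/6400 = 156.25; M_reference = 10⁶/3200 = 312.50.
ΔM = 156.25 − 312.50 = -156.25 → -156 mireds.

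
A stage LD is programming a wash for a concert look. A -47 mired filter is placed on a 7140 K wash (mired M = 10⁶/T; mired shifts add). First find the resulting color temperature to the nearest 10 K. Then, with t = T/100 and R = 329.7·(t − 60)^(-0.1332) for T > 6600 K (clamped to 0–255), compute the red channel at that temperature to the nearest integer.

197

M_in = 10⁶/7140 = 140.06; M_out = 140.06 + (-47) = 93.06.
T_out = 10⁶/93.06 = 10746.2 K → 10750 K; t = 107.5.
R = 329.7·(107.5 − 60)^(-0.1332) = 329.7·47.5^(-0.1332) = 329.7·0.59795 = 197.144.
Rounded: 197.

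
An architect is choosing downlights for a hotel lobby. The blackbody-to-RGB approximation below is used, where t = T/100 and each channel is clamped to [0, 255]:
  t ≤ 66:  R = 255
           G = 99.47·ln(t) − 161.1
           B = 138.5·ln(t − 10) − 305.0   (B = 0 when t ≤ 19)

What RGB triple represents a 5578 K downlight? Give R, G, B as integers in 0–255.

t = 5578/100 = 55.78; the t ≤ 66 branch applies.
R = 255 by definition for t ≤ 66.
G = 99.47·ln 55.78 − 161.1 = 99.47·4.0214 − 161.1 = 238.910.
B = 138.5·ln(55.78 − 10) − 305.0 = 138.5·ln 45.78 − 305.0 = 138.5·3.8238 − 305.0 = 224.603.
Rounded: (255, 239, 225).

R=255, G=239, B=225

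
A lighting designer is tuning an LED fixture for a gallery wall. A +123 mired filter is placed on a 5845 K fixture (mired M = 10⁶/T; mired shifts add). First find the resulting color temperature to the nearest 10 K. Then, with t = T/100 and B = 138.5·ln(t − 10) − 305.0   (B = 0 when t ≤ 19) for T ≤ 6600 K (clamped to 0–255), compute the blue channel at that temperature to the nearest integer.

M_in = 10⁶/5845 = 171.09; M_out = 171.09 + (+123) = 294.09.
T_out = 10⁶/294.09 = 3400.4 K → 3400 K; t = 34.
B = 138.5·ln(34 − 10) − 305.0 = 138.5·ln 24 − 305.0 = 138.5·3.1781 − 305.0 = 135.160.
Rounded: 135.

135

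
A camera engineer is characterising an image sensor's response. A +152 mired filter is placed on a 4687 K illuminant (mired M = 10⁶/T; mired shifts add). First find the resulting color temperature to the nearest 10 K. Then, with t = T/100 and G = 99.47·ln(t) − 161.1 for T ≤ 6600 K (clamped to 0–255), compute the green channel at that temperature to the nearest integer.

168

M_in = 10⁶/4687 = 213.36; M_out = 213.36 + (+152) = 365.36.
T_out = 10⁶/365.36 = 2737.1 K → 2740 K; t = 27.4.
G = 99.47·ln 27.4 − 161.1 = 99.47·3.3105 − 161.1 = 168.200.
Rounded: 168.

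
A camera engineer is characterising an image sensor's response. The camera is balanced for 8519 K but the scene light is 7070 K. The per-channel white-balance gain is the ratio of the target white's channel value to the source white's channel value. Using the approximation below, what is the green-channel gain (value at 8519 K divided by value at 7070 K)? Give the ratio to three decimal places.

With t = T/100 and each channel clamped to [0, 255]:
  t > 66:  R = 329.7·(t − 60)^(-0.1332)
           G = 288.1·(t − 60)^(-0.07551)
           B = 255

At 7070 K (t = 70.7):
  G = 288.1·(70.7 − 60)^(-0.07551) = 288.1·10.7^(-0.07551) = 288.1·0.83613 = 240.888.
At 8519 K (t = 85.19):
  G = 288.1·(85.19 − 60)^(-0.07551) = 288.1·25.19^(-0.07551) = 288.1·0.78378 = 225.807.
Gain = 225.807 / 240.888 = 0.9374 → 0.937.

0.937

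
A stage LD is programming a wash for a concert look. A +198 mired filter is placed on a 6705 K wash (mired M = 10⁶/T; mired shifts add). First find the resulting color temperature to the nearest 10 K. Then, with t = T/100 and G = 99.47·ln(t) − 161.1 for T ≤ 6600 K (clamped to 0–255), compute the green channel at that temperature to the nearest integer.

173

M_in = 10⁶/6705 = 149.14; M_out = 149.14 + (+198) = 347.14.
T_out = 10⁶/347.14 = 2880.7 K → 2880 K; t = 28.8.
G = 99.47·ln 28.8 − 161.1 = 99.47·3.3604 − 161.1 = 173.157.
Rounded: 173.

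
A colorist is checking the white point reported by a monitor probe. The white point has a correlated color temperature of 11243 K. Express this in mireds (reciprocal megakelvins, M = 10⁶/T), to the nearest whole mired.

89 mireds

M = 10⁶ / 11243 = 88.944 → 89 mireds.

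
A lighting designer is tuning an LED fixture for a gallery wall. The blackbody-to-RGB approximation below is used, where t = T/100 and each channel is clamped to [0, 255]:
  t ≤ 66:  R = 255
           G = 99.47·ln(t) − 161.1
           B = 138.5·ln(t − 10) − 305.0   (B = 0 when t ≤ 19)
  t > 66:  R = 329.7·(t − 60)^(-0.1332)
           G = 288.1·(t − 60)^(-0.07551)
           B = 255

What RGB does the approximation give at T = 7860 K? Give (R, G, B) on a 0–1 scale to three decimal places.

t = 7860/100 = 78.6; the t > 66 branch applies.
R = 329.7·(78.6 − 60)^(-0.1332) = 329.7·18.6^(-0.1332) = 329.7·0.67749 = 223.367.
G = 288.1·(78.6 − 60)^(-0.07551) = 288.1·18.6^(-0.07551) = 288.1·0.80193 = 231.037.
B = 255 by definition for t > 66.
Dividing each by 255: (0.8760, 0.9060, 1.0000) → (0.876, 0.906, 1.000).

(0.876, 0.906, 1.000)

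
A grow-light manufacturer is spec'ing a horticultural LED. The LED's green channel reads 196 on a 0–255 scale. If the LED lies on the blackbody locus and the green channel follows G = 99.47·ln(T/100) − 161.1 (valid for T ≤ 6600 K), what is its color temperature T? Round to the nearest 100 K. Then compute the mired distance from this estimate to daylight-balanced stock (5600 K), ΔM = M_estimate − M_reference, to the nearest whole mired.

ln t = (196 + 161.1) / 99.47 = 3.5900.
t = e^3.5900 = 36.235.
T = 100·t = 3624 K → 3600 K to the nearest 100 K.
M_estimate = 10⁶/3600 = 277.78; M_reference = 10⁶/5600 = 178.57.
ΔM = 277.78 − 178.57 = 99.21 → +99 mireds.

+99 mireds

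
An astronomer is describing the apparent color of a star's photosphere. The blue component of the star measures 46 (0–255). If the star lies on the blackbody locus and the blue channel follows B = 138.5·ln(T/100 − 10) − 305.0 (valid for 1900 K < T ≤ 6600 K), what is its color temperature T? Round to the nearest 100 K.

2300 K

ln(t − 10) = (46 + 305.0) / 138.5 = 2.5343.
t − 10 = e^2.5343 = 12.608, so t = 22.608.
T = 100·t = 2261 K → 2300 K to the nearest 100 K.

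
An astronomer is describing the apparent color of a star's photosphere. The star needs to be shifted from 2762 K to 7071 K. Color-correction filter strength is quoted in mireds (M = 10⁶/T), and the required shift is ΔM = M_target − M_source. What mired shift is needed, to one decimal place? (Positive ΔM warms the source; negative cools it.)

M_source = 10⁶/2762 = 362.056; M_target = 10⁶/7071 = 141.423.
ΔM = 141.423 − 362.056 = -220.634 → -220.6 mireds, a cooling shift.

-220.6 mireds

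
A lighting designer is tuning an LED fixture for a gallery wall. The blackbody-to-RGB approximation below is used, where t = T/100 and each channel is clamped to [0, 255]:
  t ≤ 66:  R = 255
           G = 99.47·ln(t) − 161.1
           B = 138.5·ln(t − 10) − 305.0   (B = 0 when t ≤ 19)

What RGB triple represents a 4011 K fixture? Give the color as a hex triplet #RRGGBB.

#FFCEA7

t = 4011/100 = 40.11; the t ≤ 66 branch applies.
R = 255 by definition for t ≤ 66.
G = 99.47·ln 40.11 − 161.1 = 99.47·3.6916 − 161.1 = 206.106.
B = 138.5·ln(40.11 − 10) − 305.0 = 138.5·ln 30.11 − 305.0 = 138.5·3.4049 − 305.0 = 166.573.
Rounded: (255, 206, 167).
In hex: #FFCEA7.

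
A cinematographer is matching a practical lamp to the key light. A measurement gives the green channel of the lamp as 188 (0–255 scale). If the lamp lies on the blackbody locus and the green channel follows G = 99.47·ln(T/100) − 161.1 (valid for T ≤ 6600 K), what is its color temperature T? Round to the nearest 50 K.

3350 K

ln t = (188 + 161.1) / 99.47 = 3.5096.
t = e^3.5096 = 33.435.
T = 100·t = 3343 K → 3350 K to the nearest 50 K.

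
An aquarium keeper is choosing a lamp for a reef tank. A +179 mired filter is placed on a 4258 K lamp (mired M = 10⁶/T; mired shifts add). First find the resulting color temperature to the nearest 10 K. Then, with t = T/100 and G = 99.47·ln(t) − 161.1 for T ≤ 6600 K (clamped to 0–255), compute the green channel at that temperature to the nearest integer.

156

M_in = 10⁶/4258 = 234.85; M_out = 234.85 + (+179) = 413.85.
T_out = 10⁶/413.85 = 2416.3 K → 2420 K; t = 24.2.
G = 99.47·ln 24.2 − 161.1 = 99.47·3.1864 − 161.1 = 155.846.
Rounded: 156.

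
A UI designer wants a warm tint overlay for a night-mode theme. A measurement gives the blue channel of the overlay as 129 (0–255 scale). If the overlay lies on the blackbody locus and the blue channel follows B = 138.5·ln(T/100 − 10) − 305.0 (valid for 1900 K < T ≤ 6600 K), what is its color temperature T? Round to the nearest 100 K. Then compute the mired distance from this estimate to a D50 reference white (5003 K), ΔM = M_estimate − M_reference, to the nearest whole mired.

+103 mireds

ln(t − 10) = (129 + 305.0) / 138.5 = 3.1336.
t − 10 = e^3.1336 = 22.956, so t = 32.956.
T = 100·t = 3296 K → 3300 K to the nearest 100 K.
M_estimate = 10⁶/3300 = 303.03; M_reference = 10⁶/5003 = 199.88.
ΔM = 303.03 − 199.88 = 103.15 → +103 mireds.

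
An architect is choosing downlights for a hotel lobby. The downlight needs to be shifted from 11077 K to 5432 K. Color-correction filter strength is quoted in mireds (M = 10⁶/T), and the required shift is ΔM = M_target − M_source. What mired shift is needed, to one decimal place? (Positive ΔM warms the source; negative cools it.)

M_source = 10⁶/11077 = 90.277; M_target = 10⁶/5432 = 184.094.
ΔM = 184.094 − 90.277 = 93.817 → +93.8 mireds, a warming shift.

+93.8 mireds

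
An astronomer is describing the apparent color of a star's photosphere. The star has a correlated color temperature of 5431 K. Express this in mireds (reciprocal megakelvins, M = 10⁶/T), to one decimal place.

M = 10⁶ / 5431 = 184.128 → 184.1 mireds.

184.1 mireds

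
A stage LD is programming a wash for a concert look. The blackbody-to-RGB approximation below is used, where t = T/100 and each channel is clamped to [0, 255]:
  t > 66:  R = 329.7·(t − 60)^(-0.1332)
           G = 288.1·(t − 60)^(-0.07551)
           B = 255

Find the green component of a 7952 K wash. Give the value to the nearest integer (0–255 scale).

230

t = 7952/100 = 79.52; the t > 66 branch applies.
G = 288.1·(79.52 − 60)^(-0.07551) = 288.1·19.52^(-0.07551) = 288.1·0.79902 = 230.197.
Rounded: 230.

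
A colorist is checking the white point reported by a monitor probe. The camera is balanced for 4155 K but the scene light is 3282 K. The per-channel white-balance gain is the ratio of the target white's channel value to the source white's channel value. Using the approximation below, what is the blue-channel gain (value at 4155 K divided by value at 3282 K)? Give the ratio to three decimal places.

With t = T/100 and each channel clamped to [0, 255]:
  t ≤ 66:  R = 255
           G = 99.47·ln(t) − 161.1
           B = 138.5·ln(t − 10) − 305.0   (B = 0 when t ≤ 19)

1.350

At 3282 K (t = 32.82):
  B = 138.5·ln(32.82 − 10) − 305.0 = 138.5·ln 22.82 − 305.0 = 138.5·3.1276 − 305.0 = 128.178.
At 4155 K (t = 41.55):
  B = 138.5·ln(41.55 − 10) − 305.0 = 138.5·ln 31.55 − 305.0 = 138.5·3.4516 − 305.0 = 173.043.
Gain = 173.043 / 128.178 = 1.3500 → 1.350.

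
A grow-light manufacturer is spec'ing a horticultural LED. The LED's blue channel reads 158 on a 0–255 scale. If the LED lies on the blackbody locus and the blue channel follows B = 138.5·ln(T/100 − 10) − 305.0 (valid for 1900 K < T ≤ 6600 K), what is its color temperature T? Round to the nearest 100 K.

3800 K

ln(t − 10) = (158 + 305.0) / 138.5 = 3.3430.
t − 10 = e^3.3430 = 28.303, so t = 38.303.
T = 100·t = 3830 K → 3800 K to the nearest 100 K.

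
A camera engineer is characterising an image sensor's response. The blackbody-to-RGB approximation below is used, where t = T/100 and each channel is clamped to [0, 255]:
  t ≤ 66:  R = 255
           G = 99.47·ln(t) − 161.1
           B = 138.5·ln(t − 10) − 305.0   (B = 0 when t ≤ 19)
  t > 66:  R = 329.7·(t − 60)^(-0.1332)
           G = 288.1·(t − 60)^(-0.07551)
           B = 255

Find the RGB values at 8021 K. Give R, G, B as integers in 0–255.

R=221, G=230, B=255

t = 8021/100 = 80.21; the t > 66 branch applies.
R = 329.7·(80.21 − 60)^(-0.1332) = 329.7·20.21^(-0.1332) = 329.7·0.67004 = 220.911.
G = 288.1·(80.21 − 60)^(-0.07551) = 288.1·20.21^(-0.07551) = 288.1·0.79692 = 229.594.
B = 255 by definition for t > 66.
Rounded: (221, 230, 255).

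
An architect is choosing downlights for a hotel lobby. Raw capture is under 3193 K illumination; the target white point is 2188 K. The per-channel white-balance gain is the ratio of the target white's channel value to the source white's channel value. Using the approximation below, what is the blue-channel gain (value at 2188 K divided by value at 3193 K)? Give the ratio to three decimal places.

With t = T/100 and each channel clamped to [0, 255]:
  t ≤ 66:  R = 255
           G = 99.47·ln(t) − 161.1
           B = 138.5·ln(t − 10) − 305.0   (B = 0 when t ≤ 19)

At 3193 K (t = 31.93):
  B = 138.5·ln(31.93 − 10) − 305.0 = 138.5·ln 21.93 − 305.0 = 138.5·3.0879 − 305.0 = 122.668.
At 2188 K (t = 21.88):
  B = 138.5·ln(21.88 − 10) − 305.0 = 138.5·ln 11.88 − 305.0 = 138.5·2.4749 − 305.0 = 37.768.
Gain = 37.768 / 122.668 = 0.3079 → 0.308.

0.308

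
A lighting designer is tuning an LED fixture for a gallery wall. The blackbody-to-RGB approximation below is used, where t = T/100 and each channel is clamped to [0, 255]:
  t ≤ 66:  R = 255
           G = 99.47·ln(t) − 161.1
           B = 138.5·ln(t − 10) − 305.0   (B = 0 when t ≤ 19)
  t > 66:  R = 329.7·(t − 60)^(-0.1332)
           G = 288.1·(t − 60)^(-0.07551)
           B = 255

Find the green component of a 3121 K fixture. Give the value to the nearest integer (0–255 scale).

t = 3121/100 = 31.21; the t ≤ 66 branch applies.
G = 99.47·ln 31.21 − 161.1 = 99.47·3.4407 − 161.1 = 181.150.
Rounded: 181.

181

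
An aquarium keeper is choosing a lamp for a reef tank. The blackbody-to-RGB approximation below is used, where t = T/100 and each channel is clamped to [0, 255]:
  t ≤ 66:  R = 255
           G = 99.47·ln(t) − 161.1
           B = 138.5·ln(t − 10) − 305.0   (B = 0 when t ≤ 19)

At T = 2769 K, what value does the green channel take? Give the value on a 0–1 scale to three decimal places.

t = 2769/100 = 27.69; the t ≤ 66 branch applies.
G = 99.47·ln 27.69 − 161.1 = 99.47·3.3211 − 161.1 = 169.247.
On a 0–1 scale: 169.247/255 = 0.6637 → 0.664.

0.664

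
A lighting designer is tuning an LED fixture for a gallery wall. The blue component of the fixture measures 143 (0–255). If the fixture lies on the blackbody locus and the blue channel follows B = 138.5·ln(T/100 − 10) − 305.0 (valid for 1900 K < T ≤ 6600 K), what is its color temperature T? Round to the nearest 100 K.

3500 K

ln(t − 10) = (143 + 305.0) / 138.5 = 3.2347.
t − 10 = e^3.2347 = 25.398, so t = 35.398.
T = 100·t = 3540 K → 3500 K to the nearest 100 K.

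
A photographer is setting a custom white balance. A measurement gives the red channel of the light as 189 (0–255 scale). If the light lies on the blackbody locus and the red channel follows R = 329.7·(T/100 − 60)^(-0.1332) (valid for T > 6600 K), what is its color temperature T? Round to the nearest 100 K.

(t − 60)^(-0.1332) = 189/329.7 = 0.57325.
t − 60 = 0.57325^(1/-0.1332) = 0.57325^(-7.508) = 65.199, so t = 125.199.
T = 100·t = 12520 K → 12500 K to the nearest 100 K.

12500 K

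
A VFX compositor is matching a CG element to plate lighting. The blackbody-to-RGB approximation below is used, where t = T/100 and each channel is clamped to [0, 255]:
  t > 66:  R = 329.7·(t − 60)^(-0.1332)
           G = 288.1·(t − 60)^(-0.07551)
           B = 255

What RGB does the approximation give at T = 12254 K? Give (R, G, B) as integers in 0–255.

(190, 211, 255)

t = 12254/100 = 122.54; the t > 66 branch applies.
R = 329.7·(122.54 − 60)^(-0.1332) = 329.7·62.54^(-0.1332) = 329.7·0.57644 = 190.051.
G = 288.1·(122.54 − 60)^(-0.07551) = 288.1·62.54^(-0.07551) = 288.1·0.73177 = 210.822.
B = 255 by definition for t > 66.
Rounded: (190, 211, 255).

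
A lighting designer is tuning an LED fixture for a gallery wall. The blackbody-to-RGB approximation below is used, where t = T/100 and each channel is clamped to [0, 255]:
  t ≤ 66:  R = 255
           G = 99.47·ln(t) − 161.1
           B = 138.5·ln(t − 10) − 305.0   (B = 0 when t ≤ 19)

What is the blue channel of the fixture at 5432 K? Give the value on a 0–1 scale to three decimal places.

0.863

t = 5432/100 = 54.32; the t ≤ 66 branch applies.
B = 138.5·ln(54.32 − 10) − 305.0 = 138.5·ln 44.32 − 305.0 = 138.5·3.7914 − 305.0 = 220.114.
On a 0–1 scale: 220.114/255 = 0.8632 → 0.863.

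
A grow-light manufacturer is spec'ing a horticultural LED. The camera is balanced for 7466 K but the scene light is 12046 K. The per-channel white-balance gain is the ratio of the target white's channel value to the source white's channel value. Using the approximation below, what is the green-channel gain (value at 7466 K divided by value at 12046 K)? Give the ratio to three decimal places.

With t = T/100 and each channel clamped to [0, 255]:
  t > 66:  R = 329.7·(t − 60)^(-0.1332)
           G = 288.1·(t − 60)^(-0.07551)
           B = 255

At 12046 K (t = 120.46):
  G = 288.1·(120.46 − 60)^(-0.07551) = 288.1·60.46^(-0.07551) = 288.1·0.73364 = 211.361.
At 7466 K (t = 74.66):
  G = 288.1·(74.66 − 60)^(-0.07551) = 288.1·14.66^(-0.07551) = 288.1·0.81648 = 235.228.
Gain = 235.228 / 211.361 = 1.1129 → 1.113.

1.113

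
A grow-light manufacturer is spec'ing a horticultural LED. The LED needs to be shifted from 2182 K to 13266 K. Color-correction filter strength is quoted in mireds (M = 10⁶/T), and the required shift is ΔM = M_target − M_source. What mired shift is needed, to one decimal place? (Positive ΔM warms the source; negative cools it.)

M_source = 10⁶/2182 = 458.295; M_target = 10⁶/13266 = 75.381.
ΔM = 75.381 − 458.295 = -382.914 → -382.9 mireds, a cooling shift.

-382.9 mireds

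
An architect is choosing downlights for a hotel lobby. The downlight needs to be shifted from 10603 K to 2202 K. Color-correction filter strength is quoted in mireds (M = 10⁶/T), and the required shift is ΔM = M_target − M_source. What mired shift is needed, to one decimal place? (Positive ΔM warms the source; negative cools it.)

M_source = 10⁶/10603 = 94.313; M_target = 10⁶/2202 = 454.133.
ΔM = 454.133 − 94.313 = 359.820 → +359.8 mireds, a warming shift.

+359.8 mireds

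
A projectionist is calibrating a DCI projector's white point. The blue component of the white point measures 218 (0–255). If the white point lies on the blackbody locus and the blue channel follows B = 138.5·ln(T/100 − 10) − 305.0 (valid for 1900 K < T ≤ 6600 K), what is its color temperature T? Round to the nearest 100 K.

ln(t − 10) = (218 + 305.0) / 138.5 = 3.7762.
t − 10 = e^3.7762 = 43.649, so t = 53.649.
T = 100·t = 5365 K → 5400 K to the nearest 100 K.

5400 K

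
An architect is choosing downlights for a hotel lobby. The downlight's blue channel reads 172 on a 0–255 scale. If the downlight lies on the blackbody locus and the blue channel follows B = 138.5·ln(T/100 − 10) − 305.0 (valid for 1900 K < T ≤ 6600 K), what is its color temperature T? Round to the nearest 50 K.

ln(t − 10) = (172 + 305.0) / 138.5 = 3.4440.
t − 10 = e^3.4440 = 31.313, so t = 41.313.
T = 100·t = 4131 K → 4150 K to the nearest 50 K.

4150 K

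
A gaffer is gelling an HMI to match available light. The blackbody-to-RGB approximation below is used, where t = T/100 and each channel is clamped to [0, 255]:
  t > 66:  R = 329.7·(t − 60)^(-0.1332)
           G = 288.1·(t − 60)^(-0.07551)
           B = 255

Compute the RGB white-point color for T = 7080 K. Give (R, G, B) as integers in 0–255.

(240, 241, 255)

t = 7080/100 = 70.8; the t > 66 branch applies.
R = 329.7·(70.8 − 60)^(-0.1332) = 329.7·10.8^(-0.1332) = 329.7·0.72836 = 240.141.
G = 288.1·(70.8 − 60)^(-0.07551) = 288.1·10.8^(-0.07551) = 288.1·0.83554 = 240.718.
B = 255 by definition for t > 66.
Rounded: (240, 241, 255).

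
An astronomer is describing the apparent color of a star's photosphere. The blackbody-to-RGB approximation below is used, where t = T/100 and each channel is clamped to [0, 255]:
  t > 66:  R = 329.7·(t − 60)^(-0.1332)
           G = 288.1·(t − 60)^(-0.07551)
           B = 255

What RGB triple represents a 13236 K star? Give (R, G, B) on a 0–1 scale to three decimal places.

t = 13236/100 = 132.36; the t > 66 branch applies.
R = 329.7·(132.36 − 60)^(-0.1332) = 329.7·72.36^(-0.1332) = 329.7·0.56535 = 186.395.
G = 288.1·(132.36 − 60)^(-0.07551) = 288.1·72.36^(-0.07551) = 288.1·0.72375 = 208.513.
B = 255 by definition for t > 66.
Dividing each by 255: (0.7310, 0.8177, 1.0000) → (0.731, 0.818, 1.000).

(0.731, 0.818, 1.000)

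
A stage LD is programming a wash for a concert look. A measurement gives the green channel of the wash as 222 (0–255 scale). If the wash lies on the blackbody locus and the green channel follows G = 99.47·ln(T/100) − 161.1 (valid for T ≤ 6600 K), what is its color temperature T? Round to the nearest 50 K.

4700 K

ln t = (222 + 161.1) / 99.47 = 3.8514.
t = e^3.8514 = 47.059.
T = 100·t = 4706 K → 4700 K to the nearest 50 K.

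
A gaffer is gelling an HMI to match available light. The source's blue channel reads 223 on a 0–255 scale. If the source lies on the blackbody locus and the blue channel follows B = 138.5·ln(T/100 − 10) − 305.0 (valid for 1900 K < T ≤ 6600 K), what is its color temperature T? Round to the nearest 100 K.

ln(t − 10) = (223 + 305.0) / 138.5 = 3.8123.
t − 10 = e^3.8123 = 45.253, so t = 55.253.
T = 100·t = 5525 K → 5500 K to the nearest 100 K.

5500 K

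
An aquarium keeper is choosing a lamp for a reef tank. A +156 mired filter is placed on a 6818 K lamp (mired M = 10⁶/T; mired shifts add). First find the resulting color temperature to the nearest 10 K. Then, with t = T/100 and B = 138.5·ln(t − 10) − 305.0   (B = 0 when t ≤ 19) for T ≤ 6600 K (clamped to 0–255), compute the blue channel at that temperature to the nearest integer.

129

M_in = 10⁶/6818 = 146.67; M_out = 146.67 + (+156) = 302.67.
T_out = 10⁶/302.67 = 3303.9 K → 3300 K; t = 33.
B = 138.5·ln(33 − 10) − 305.0 = 138.5·ln 23 − 305.0 = 138.5·3.1355 − 305.0 = 129.266.
Rounded: 129.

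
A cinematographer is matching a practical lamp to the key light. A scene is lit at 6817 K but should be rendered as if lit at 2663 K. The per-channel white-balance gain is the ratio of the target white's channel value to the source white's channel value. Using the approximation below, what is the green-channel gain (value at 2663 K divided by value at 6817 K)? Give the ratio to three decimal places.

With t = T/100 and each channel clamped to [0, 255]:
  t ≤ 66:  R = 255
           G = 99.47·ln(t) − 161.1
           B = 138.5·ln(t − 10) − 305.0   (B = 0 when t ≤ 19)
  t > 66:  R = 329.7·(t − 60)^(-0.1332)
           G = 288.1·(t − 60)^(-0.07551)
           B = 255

0.673

At 6817 K (t = 68.17):
  G = 288.1·(68.17 − 60)^(-0.07551) = 288.1·8.17^(-0.07551) = 288.1·0.85333 = 245.845.
At 2663 K (t = 26.63):
  G = 99.47·ln 26.63 − 161.1 = 99.47·3.2820 − 161.1 = 165.364.
Gain = 165.364 / 245.845 = 0.6726 → 0.673.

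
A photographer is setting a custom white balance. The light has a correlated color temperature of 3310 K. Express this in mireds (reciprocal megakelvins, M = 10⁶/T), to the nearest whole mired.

M = 10⁶ / 3310 = 302.115 → 302 mireds.

302 mireds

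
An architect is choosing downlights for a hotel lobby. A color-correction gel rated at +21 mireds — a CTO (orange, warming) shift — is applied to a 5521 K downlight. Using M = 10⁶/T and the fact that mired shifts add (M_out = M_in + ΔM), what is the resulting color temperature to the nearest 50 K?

M_in = 10⁶/5521 = 181.13 mireds.
M_out = 181.13 + (+21) = 202.13 mireds.
T_out = 10⁶/202.13 = 4947.4 K → 4950 K.

4950 K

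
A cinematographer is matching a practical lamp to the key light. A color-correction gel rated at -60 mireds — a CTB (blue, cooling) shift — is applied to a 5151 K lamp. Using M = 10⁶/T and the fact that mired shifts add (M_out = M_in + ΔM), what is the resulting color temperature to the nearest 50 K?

M_in = 10⁶/5151 = 194.14 mireds.
M_out = 194.14 + (-60) = 134.14 mireds.
T_out = 10⁶/134.14 = 7455.1 K → 7450 K.

7450 K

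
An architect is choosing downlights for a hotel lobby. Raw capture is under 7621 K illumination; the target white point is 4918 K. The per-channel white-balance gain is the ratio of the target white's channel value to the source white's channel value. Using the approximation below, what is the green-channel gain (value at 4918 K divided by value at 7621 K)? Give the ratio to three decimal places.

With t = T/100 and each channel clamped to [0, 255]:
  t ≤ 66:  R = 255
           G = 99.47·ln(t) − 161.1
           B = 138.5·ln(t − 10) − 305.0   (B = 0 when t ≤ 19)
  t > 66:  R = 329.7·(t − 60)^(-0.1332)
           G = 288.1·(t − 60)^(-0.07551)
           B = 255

0.970

At 7621 K (t = 76.21):
  G = 288.1·(76.21 − 60)^(-0.07551) = 288.1·16.21^(-0.07551) = 288.1·0.81031 = 233.449.
At 4918 K (t = 49.18):
  G = 99.47·ln 49.18 − 161.1 = 99.47·3.8955 − 161.1 = 226.384.
Gain = 226.384 / 233.449 = 0.9697 → 0.970.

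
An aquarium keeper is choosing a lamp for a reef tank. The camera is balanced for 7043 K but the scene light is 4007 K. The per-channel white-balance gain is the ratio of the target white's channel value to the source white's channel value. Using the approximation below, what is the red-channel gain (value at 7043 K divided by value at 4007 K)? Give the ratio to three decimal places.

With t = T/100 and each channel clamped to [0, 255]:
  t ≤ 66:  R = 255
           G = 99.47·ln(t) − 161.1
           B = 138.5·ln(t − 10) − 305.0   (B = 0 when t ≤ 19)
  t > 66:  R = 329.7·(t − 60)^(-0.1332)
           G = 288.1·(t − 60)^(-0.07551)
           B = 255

0.946

At 4007 K (t = 40.07):
  R = 255 by definition for t ≤ 66.
At 7043 K (t = 70.43):
  R = 329.7·(70.43 − 60)^(-0.1332) = 329.7·10.43^(-0.1332) = 329.7·0.73175 = 241.259.
Gain = 241.259 / 255.000 = 0.9461 → 0.946.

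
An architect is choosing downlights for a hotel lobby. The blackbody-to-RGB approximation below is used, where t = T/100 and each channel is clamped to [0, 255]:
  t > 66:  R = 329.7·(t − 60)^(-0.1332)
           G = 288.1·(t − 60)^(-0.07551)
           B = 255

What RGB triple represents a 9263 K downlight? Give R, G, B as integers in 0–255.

R=207, G=221, B=255

t = 9263/100 = 92.63; the t > 66 branch applies.
R = 329.7·(92.63 − 60)^(-0.1332) = 329.7·32.63^(-0.1332) = 329.7·0.62862 = 207.255.
G = 288.1·(92.63 − 60)^(-0.07551) = 288.1·32.63^(-0.07551) = 288.1·0.76861 = 221.437.
B = 255 by definition for t > 66.
Rounded: (207, 221, 255).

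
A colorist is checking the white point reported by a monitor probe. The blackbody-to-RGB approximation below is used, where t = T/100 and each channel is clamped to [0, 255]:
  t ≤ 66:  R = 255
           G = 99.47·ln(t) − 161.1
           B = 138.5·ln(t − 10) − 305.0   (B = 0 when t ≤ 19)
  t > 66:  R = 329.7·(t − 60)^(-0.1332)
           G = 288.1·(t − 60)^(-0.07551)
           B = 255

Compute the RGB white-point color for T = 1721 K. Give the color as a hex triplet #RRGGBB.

t = 1721/100 = 17.21; the t ≤ 66 branch applies.
R = 255 by definition for t ≤ 66.
G = 99.47·ln 17.21 − 161.1 = 99.47·2.8455 − 161.1 = 121.941.
t = 17.21 ≤ 19, so B = 0.
Rounded: (255, 122, 0).
In hex: #FF7A00.

#FF7A00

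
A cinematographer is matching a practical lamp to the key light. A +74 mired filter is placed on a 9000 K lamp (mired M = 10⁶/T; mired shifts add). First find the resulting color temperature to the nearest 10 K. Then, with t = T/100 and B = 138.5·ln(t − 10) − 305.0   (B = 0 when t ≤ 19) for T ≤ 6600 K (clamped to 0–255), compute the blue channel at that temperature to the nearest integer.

M_in = 10⁶/9000 = 111.11; M_out = 111.11 + (+74) = 185.11.
T_out = 10⁶/185.11 = 5402.2 K → 5400 K; t = 54.
B = 138.5·ln(54 − 10) − 305.0 = 138.5·ln 44 − 305.0 = 138.5·3.7842 − 305.0 = 219.110.
Rounded: 219.

219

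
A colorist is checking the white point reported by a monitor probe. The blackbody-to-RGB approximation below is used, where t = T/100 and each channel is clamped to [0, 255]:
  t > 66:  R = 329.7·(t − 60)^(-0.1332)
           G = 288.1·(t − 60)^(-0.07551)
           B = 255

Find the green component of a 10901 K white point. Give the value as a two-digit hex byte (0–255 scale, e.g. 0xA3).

0xD7

t = 10901/100 = 109.01; the t > 66 branch applies.
G = 288.1·(109.01 − 60)^(-0.07551) = 288.1·49.01^(-0.07551) = 288.1·0.74536 = 214.738.
Rounded: 215; in hex, 0xD7.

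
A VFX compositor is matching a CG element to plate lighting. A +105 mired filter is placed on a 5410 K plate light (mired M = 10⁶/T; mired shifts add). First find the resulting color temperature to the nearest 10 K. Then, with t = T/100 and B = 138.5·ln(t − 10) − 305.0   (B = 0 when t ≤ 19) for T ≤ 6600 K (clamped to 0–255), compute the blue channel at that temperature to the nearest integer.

138

M_in = 10⁶/5410 = 184.84; M_out = 184.84 + (+105) = 289.84.
T_out = 10⁶/289.84 = 3450.1 K → 3450 K; t = 34.5.
B = 138.5·ln(34.5 − 10) − 305.0 = 138.5·ln 24.5 − 305.0 = 138.5·3.1987 − 305.0 = 138.016.
Rounded: 138.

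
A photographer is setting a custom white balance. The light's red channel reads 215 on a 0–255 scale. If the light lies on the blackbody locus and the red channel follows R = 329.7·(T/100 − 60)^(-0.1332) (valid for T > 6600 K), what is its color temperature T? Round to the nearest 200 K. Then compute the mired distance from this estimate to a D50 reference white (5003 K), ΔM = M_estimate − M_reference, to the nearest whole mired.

(t − 60)^(-0.1332) = 215/329.7 = 0.65211.
t − 60 = 0.65211^(1/-0.1332) = 0.65211^(-7.508) = 24.774, so t = 84.774.
T = 100·t = 8477 K → 8400 K to the nearest 200 K.
M_estimate = 10⁶/8400 = 119.05; M_reference = 10⁶/5003 = 199.88.
ΔM = 119.05 − 199.88 = -80.83 → -81 mireds.

-81 mireds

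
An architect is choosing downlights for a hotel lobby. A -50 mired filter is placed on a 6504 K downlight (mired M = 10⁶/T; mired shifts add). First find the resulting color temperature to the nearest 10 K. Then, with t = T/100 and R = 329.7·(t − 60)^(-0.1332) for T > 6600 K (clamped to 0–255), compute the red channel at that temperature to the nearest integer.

204

M_in = 10⁶/6504 = 153.75; M_out = 153.75 + (-50) = 103.75.
T_out = 10⁶/103.75 = 9638.4 K → 9640 K; t = 96.4.
R = 329.7·(96.4 − 60)^(-0.1332) = 329.7·36.4^(-0.1332) = 329.7·0.61953 = 204.259.
Rounded: 204.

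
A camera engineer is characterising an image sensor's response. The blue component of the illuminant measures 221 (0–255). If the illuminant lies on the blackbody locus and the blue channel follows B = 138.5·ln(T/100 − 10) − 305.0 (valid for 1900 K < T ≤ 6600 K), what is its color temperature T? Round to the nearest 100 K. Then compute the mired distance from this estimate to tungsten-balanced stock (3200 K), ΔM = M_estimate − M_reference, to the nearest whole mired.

-131 mireds

ln(t − 10) = (221 + 305.0) / 138.5 = 3.7978.
t − 10 = e^3.7978 = 44.604, so t = 54.604.
T = 100·t = 5460 K → 5500 K to the nearest 100 K.
M_estimate = 10⁶/5500 = 181.82; M_reference = 10⁶/3200 = 312.50.
ΔM = 181.82 − 312.50 = -130.68 → -131 mireds.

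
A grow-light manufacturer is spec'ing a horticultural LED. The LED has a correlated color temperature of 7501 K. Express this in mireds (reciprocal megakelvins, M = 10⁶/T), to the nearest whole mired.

133 mireds

M = 10⁶ / 7501 = 133.316 → 133 mireds.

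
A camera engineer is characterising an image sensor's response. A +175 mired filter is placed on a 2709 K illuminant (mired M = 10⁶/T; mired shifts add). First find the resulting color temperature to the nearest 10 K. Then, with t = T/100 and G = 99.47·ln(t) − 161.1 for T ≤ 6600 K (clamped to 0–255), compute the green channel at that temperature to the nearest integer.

129

M_in = 10⁶/2709 = 369.14; M_out = 369.14 + (+175) = 544.14.
T_out = 10⁶/544.14 = 1837.8 K → 1840 K; t = 18.4.
G = 99.47·ln 18.4 − 161.1 = 99.47·2.9124 − 161.1 = 128.592.
Rounded: 129.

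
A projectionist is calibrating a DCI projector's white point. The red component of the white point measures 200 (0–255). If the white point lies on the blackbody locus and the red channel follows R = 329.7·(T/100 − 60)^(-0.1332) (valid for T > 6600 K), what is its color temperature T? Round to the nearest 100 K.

10300 K

(t − 60)^(-0.1332) = 200/329.7 = 0.60661.
t − 60 = 0.60661^(1/-0.1332) = 0.60661^(-7.508) = 42.638, so t = 102.638.
T = 100·t = 10264 K → 10300 K to the nearest 100 K.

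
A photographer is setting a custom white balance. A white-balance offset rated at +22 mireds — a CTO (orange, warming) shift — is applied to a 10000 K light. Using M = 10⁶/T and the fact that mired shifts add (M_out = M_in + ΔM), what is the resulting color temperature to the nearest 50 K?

M_in = 10⁶/10000 = 100.00 mireds.
M_out = 100.00 + (+22) = 122.00 mireds.
T_out = 10⁶/122.00 = 8196.7 K → 8200 K.

8200 K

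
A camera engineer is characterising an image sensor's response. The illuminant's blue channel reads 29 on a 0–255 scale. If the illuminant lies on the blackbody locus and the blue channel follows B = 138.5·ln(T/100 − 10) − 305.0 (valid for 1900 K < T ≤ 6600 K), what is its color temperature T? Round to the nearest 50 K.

2100 K

ln(t − 10) = (29 + 305.0) / 138.5 = 2.4116.
t − 10 = e^2.4116 = 11.151, so t = 21.151.
T = 100·t = 2115 K → 2100 K to the nearest 50 K.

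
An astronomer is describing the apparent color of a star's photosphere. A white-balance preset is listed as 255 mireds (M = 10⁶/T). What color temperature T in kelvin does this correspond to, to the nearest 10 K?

T = 10⁶ / 255 = 3921.57 K → 3920 K.

3920 K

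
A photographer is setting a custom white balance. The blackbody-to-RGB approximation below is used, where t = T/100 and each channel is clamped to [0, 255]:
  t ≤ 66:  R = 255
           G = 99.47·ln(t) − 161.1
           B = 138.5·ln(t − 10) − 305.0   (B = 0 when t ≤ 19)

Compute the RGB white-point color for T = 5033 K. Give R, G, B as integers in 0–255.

t = 5033/100 = 50.33; the t ≤ 66 branch applies.
R = 255 by definition for t ≤ 66.
G = 99.47·ln 50.33 − 161.1 = 99.47·3.9186 − 161.1 = 228.683.
B = 138.5·ln(50.33 − 10) − 305.0 = 138.5·ln 40.33 − 305.0 = 138.5·3.6971 − 305.0 = 207.048.
Rounded: (255, 229, 207).

R=255, G=229, B=207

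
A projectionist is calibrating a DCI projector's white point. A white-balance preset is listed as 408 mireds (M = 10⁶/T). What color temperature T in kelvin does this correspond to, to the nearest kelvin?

2451 K

T = 10⁶ / 408 = 2450.98 K → 2451 K.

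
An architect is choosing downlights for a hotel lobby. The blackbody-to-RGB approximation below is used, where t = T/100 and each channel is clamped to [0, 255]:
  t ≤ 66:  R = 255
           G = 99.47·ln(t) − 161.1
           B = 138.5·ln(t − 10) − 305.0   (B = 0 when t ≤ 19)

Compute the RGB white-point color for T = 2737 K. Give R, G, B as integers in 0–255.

t = 2737/100 = 27.37; the t ≤ 66 branch applies.
R = 255 by definition for t ≤ 66.
G = 99.47·ln 27.37 − 161.1 = 99.47·3.3094 − 161.1 = 168.091.
B = 138.5·ln(27.37 − 10) − 305.0 = 138.5·ln 17.37 − 305.0 = 138.5·2.8547 − 305.0 = 90.382.
Rounded: (255, 168, 90).

R=255, G=168, B=90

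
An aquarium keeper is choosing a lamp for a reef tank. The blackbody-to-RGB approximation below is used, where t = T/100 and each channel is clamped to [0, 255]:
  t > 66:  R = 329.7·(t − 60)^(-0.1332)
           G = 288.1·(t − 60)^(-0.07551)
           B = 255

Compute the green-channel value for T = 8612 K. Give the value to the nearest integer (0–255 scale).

225

t = 8612/100 = 86.12; the t > 66 branch applies.
G = 288.1·(86.12 − 60)^(-0.07551) = 288.1·26.12^(-0.07551) = 288.1·0.78164 = 225.189.
Rounded: 225.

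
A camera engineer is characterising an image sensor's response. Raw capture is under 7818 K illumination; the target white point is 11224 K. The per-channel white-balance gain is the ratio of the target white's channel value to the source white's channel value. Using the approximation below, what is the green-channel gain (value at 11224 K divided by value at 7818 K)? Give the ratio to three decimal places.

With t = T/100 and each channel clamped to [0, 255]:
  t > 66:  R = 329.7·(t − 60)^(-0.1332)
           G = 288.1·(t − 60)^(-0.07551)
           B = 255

0.923

At 7818 K (t = 78.18):
  G = 288.1·(78.18 − 60)^(-0.07551) = 288.1·18.18^(-0.07551) = 288.1·0.80332 = 231.436.
At 11224 K (t = 112.24):
  G = 288.1·(112.24 − 60)^(-0.07551) = 288.1·52.24^(-0.07551) = 288.1·0.74178 = 213.706.
Gain = 213.706 / 231.436 = 0.9234 → 0.923.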